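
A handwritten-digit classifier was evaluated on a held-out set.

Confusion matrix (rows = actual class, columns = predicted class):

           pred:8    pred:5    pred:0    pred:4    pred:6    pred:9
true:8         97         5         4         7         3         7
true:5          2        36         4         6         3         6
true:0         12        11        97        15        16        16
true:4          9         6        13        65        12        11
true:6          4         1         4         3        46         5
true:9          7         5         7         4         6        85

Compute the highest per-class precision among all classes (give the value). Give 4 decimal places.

Per-class precision (TP/(TP+FP)):
  8: TP=97, FP=2+12+9+4+7=34 → 97/131 = 0.74046
  5: TP=36, FP=5+11+6+1+5=28 → 36/64 = 0.56250
  0: TP=97, FP=4+4+13+4+7=32 → 97/129 = 0.75194
  4: TP=65, FP=7+6+15+3+4=35 → 65/100 = 0.65000
  6: TP=46, FP=3+3+16+12+6=40 → 46/86 = 0.53488
  9: TP=85, FP=7+6+16+11+5=45 → 85/130 = 0.65385
Highest is class '0' with precision = 0.7519.

0.7519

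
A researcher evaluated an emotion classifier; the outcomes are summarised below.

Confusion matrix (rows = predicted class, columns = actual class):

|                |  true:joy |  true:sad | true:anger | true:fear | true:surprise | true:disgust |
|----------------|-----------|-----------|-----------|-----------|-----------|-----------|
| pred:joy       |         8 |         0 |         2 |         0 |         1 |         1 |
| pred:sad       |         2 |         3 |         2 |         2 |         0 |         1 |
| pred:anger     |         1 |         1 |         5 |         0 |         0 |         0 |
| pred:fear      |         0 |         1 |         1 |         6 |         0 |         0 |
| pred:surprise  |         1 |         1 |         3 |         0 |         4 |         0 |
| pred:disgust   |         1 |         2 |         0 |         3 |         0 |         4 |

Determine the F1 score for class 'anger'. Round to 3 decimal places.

0.500

Treat 'anger' as positive and all other classes as negative.
F1 score = 2·TP/(2·TP+FP+FN).
anger: TP=5, FP=1+1+0+0+0=2, FN=2+2+1+3+0=8 → 10/20 = 0.5000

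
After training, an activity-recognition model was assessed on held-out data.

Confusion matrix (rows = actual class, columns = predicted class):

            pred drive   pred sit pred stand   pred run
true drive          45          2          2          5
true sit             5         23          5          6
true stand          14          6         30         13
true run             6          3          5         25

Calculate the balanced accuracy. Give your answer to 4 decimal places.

Balanced accuracy = mean of per-class recall.
  drive: recall = 45/54 = 0.83333
  sit: recall = 23/39 = 0.58974
  stand: recall = 30/63 = 0.47619
  run: recall = 25/39 = 0.64103
Mean = (0.83333 + 0.58974 + 0.47619 + 0.64103) / 4 = 0.6351

0.6351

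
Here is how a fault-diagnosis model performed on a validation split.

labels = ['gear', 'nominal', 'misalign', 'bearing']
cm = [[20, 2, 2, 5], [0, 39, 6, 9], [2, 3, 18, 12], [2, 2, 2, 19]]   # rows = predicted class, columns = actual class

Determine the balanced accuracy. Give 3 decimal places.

0.687

Balanced accuracy = mean of per-class recall.
  gear: recall = 20/24 = 0.8333
  nominal: recall = 39/46 = 0.8478
  misalign: recall = 18/28 = 0.6429
  bearing: recall = 19/45 = 0.4222
Mean = (0.8333 + 0.8478 + 0.6429 + 0.4222) / 4 = 0.687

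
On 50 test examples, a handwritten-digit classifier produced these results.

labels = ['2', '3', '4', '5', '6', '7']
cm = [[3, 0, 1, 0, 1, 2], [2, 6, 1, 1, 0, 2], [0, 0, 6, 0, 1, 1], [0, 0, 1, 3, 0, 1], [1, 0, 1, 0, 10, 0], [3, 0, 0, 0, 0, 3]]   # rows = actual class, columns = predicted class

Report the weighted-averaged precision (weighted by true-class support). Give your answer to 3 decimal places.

Per-class precision (TP/(TP+FP)):
  2: TP=3, FP=2+0+0+1+3=6 → 3/9 = 0.3333
  3: TP=6, FP=0+0+0+0+0=0 → 6/6 = 1.0000
  4: TP=6, FP=1+1+1+1+0=4 → 6/10 = 0.6000
  5: TP=3, FP=0+1+0+0+0=1 → 3/4 = 0.7500
  6: TP=10, FP=1+0+1+0+0=2 → 10/12 = 0.8333
  7: TP=3, FP=2+2+1+1+0=6 → 3/9 = 0.3333
Weighted-precision = Σ (supportᵢ/N)·precisionᵢ with N=50: (7/50)·0.3333 + (12/50)·1.0000 + (8/50)·0.6000 + (5/50)·0.7500 + (12/50)·0.8333 + (6/50)·0.3333 = 0.698

0.698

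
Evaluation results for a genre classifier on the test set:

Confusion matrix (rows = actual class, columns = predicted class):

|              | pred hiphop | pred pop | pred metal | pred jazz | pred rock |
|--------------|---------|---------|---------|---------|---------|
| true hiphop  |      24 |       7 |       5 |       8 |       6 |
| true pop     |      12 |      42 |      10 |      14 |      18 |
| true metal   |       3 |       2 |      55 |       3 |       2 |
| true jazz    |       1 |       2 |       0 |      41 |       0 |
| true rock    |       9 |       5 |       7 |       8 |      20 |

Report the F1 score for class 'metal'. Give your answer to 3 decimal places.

One-vs-rest for 'metal': TP = diagonal; FP = other classes predicted 'metal'; FN = 'metal' predicted as other.
F1 score = 2·TP/(2·TP+FP+FN).
metal: TP=55, FP=5+10+0+7=22, FN=3+2+3+2=10 → 110/142 = 0.7746

0.775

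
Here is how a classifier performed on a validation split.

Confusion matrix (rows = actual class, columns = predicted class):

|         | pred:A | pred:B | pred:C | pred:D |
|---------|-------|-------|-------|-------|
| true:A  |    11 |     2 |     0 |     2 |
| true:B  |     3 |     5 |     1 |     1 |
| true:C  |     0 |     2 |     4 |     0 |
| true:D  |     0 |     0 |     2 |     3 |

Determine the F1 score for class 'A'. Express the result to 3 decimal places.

0.759

Take TP from the diagonal, FP from the rest of the 'A' prediction marginal, FN from the rest of the 'A' actual marginal.
F1 score = 2·TP/(2·TP+FP+FN).
A: TP=11, FP=3+0+0=3, FN=2+0+2=4 → 22/29 = 0.7586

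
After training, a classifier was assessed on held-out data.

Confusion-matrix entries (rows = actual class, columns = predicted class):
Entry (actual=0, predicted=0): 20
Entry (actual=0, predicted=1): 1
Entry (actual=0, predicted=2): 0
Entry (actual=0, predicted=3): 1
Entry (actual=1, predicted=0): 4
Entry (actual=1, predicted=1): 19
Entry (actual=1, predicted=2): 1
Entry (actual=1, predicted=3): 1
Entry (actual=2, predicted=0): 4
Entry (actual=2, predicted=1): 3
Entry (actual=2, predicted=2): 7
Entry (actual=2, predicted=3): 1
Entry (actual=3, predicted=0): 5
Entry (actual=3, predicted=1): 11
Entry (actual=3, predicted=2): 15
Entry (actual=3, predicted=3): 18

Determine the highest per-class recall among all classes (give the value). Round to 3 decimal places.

Per-class recall (TP/(TP+FN)):
  0: TP=20, FN=1+0+1=2 → 20/22 = 0.9091
  1: TP=19, FN=4+1+1=6 → 19/25 = 0.7600
  2: TP=7, FN=4+3+1=8 → 7/15 = 0.4667
  3: TP=18, FN=5+11+15=31 → 18/49 = 0.3673
Highest is class '0' with recall = 0.909.

0.909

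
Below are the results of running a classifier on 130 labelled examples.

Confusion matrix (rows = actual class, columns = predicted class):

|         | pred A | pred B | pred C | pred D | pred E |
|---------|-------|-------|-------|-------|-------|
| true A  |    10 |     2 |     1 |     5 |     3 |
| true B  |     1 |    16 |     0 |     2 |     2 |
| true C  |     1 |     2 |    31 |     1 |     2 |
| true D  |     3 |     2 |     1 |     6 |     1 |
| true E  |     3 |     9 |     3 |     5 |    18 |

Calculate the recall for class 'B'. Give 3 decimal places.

0.762

Take TP from the diagonal, FP from the rest of the 'B' prediction marginal, FN from the rest of the 'B' actual marginal.
recall = TP/(TP+FN).
B: TP=16, FN=1+0+2+2=5 → 16/21 = 0.7619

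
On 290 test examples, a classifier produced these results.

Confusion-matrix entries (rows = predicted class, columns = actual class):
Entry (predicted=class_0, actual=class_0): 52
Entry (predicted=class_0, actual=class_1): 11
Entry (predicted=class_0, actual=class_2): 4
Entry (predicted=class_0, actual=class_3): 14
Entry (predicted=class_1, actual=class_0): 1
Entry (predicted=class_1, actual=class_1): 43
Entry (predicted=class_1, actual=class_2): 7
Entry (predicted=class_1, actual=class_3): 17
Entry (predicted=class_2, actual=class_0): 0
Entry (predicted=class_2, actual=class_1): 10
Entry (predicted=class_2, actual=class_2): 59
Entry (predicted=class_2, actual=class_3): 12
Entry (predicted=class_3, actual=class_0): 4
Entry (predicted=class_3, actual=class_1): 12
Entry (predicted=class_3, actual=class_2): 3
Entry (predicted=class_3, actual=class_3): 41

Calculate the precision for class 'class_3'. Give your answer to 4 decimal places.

Treat 'class_3' as positive and all other classes as negative.
precision = TP/(TP+FP).
class_3: TP=41, FP=4+12+3=19 → 41/60 = 0.68333

0.6833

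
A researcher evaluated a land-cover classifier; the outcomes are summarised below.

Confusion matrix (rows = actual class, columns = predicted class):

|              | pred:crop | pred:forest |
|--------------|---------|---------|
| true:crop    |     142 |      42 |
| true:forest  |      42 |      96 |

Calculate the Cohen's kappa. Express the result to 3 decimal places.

0.467

Observed agreement pₒ = trace/N = 238/322 = 0.7391
Expected agreement pₑ = Σ (rowᵢ·colᵢ)/N² = (184·184 + 138·138)/322² = 0.5102
κ = (pₒ − pₑ)/(1 − pₑ) = (0.7391 − 0.5102)/(1 − 0.5102) = 0.467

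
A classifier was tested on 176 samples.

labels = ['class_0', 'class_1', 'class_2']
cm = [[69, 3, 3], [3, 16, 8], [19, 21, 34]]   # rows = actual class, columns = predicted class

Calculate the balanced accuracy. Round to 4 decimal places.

Balanced accuracy = mean of per-class recall.
  class_0: recall = 69/75 = 0.92000
  class_1: recall = 16/27 = 0.59259
  class_2: recall = 34/74 = 0.45946
Mean = (0.92000 + 0.59259 + 0.45946) / 3 = 0.6574

0.6574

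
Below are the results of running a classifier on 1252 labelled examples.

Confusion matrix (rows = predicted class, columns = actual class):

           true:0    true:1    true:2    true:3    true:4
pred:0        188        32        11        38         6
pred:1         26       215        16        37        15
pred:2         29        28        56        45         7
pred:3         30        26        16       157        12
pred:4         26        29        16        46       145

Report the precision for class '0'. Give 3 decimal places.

0.684

precision = TP/(TP+FP).
0: TP=188, FP=32+11+38+6=87 → 188/275 = 0.6836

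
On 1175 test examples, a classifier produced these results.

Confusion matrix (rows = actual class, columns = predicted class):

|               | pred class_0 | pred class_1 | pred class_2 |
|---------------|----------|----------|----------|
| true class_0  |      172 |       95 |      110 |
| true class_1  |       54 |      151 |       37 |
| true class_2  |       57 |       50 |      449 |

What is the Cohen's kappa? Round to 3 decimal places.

0.456

Observed agreement pₒ = trace/N = 772/1175 = 0.6570
Expected agreement pₑ = Σ (rowᵢ·colᵢ)/N² = (377·283 + 242·296 + 556·596)/1175² = 0.3692
κ = (pₒ − pₑ)/(1 − pₑ) = (0.6570 − 0.3692)/(1 − 0.3692) = 0.456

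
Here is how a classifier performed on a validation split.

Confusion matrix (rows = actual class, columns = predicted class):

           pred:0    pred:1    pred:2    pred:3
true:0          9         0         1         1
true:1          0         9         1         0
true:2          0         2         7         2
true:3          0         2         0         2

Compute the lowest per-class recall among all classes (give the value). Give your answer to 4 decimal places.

0.5000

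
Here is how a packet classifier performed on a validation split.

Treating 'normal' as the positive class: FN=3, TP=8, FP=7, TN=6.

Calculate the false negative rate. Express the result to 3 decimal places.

0.273

FNR = FN/(FN+TP) = 3/(3+8) = 0.273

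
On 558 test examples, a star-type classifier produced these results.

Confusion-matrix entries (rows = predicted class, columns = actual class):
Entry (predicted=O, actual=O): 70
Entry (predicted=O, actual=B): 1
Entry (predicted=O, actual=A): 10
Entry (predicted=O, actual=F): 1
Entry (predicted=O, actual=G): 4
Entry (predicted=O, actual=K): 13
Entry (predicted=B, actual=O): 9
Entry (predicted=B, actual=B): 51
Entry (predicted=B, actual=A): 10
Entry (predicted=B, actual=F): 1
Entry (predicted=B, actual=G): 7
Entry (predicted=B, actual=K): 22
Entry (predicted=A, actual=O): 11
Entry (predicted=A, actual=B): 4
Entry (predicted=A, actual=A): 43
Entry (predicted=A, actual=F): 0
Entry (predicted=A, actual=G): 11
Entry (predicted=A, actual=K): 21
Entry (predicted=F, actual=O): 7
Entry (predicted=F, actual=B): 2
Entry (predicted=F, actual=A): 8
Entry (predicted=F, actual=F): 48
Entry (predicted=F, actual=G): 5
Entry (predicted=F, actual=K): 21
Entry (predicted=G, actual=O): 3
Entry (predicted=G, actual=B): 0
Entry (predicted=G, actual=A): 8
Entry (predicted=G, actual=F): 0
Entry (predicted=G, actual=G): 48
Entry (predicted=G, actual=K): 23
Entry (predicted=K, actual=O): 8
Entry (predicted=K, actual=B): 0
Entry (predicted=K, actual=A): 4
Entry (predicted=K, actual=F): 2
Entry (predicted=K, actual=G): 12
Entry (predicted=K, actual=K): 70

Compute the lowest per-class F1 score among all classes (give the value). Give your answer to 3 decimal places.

Per-class F1 score (2·TP/(2·TP+FP+FN)):
  O: TP=70, FP=1+10+1+4+13=29, FN=9+11+7+3+8=38 → 140/207 = 0.6763
  B: TP=51, FP=9+10+1+7+22=49, FN=1+4+2+0+0=7 → 102/158 = 0.6456
  A: TP=43, FP=11+4+0+11+21=47, FN=10+10+8+8+4=40 → 86/173 = 0.4971
  F: TP=48, FP=7+2+8+5+21=43, FN=1+1+0+0+2=4 → 96/143 = 0.6713
  G: TP=48, FP=3+0+8+0+23=34, FN=4+7+11+5+12=39 → 96/169 = 0.5680
  K: TP=70, FP=8+0+4+2+12=26, FN=13+22+21+21+23=100 → 140/266 = 0.5263
Lowest is class 'A' with F1 score = 0.497.

0.497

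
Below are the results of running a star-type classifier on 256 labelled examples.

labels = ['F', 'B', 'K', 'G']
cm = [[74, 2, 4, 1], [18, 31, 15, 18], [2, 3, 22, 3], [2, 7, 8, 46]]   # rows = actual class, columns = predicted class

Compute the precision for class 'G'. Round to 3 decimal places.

0.676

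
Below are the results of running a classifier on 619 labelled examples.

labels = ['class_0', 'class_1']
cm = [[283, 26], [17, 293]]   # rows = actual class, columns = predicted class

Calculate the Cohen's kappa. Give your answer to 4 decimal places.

0.8611

Observed agreement pₒ = trace/N = 576/619 = 0.93053
Expected agreement pₑ = Σ (rowᵢ·colᵢ)/N² = (309·300 + 310·319)/619² = 0.50002
κ = (pₒ − pₑ)/(1 − pₑ) = (0.93053 − 0.50002)/(1 − 0.50002) = 0.8611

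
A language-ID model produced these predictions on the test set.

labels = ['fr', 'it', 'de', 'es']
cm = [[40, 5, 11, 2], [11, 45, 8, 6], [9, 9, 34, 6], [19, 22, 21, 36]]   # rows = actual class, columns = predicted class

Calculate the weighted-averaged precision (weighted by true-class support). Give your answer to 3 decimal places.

Per-class precision (TP/(TP+FP)):
  fr: TP=40, FP=11+9+19=39 → 40/79 = 0.5063
  it: TP=45, FP=5+9+22=36 → 45/81 = 0.5556
  de: TP=34, FP=11+8+21=40 → 34/74 = 0.4595
  es: TP=36, FP=2+6+6=14 → 36/50 = 0.7200
Weighted-precision = Σ (supportᵢ/N)·precisionᵢ with N=284: (58/284)·0.5063 + (70/284)·0.5556 + (58/284)·0.4595 + (98/284)·0.7200 = 0.583

0.583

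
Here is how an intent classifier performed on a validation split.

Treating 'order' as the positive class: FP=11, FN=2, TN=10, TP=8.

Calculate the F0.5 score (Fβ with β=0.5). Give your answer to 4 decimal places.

Fβ = (1+β²)·TP / ((1+β²)·TP + β²·FN + FP), with β²=1/4
= 1.25·8 / (1.25·8 + 0.25·2 + 11) = 0.4651

0.4651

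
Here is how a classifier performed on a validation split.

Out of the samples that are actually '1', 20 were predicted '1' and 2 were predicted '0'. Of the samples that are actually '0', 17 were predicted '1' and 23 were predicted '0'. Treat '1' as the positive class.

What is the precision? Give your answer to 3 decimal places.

Precision = TP/(TP+FP) = 20/(20+17) = 20/37 = 0.541

0.541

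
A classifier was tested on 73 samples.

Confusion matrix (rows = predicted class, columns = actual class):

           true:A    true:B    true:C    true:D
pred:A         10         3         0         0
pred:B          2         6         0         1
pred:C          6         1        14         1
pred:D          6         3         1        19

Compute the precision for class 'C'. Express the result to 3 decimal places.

Take TP from the diagonal, FP from the rest of the 'C' prediction marginal, FN from the rest of the 'C' actual marginal.
precision = TP/(TP+FP).
C: TP=14, FP=6+1+1=8 → 14/22 = 0.6364

0.636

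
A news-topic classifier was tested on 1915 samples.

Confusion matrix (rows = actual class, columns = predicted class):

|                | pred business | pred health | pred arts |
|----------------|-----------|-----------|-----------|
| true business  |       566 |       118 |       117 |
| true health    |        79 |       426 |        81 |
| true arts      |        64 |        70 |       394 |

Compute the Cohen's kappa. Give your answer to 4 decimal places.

0.5826

Observed agreement pₒ = trace/N = 1386/1915 = 0.72376
Expected agreement pₑ = Σ (rowᵢ·colᵢ)/N² = (801·709 + 586·614 + 528·592)/1915² = 0.33821
κ = (pₒ − pₑ)/(1 − pₑ) = (0.72376 − 0.33821)/(1 − 0.33821) = 0.5826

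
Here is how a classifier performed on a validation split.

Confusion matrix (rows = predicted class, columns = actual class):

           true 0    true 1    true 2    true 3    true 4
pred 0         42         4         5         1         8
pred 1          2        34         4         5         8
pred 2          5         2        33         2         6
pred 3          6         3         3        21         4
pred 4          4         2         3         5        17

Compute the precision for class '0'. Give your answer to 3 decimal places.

0.700

Treat '0' as positive and all other classes as negative.
precision = TP/(TP+FP).
0: TP=42, FP=4+5+1+8=18 → 42/60 = 0.7000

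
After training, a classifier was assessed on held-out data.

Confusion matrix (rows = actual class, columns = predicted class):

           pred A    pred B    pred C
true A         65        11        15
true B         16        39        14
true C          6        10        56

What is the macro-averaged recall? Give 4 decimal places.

0.6858

Per-class recall (TP/(TP+FN)):
  A: TP=65, FN=11+15=26 → 65/91 = 0.71429
  B: TP=39, FN=16+14=30 → 39/69 = 0.56522
  C: TP=56, FN=6+10=16 → 56/72 = 0.77778
Macro-recall = mean = (0.71429 + 0.56522 + 0.77778) / 3 = 0.6858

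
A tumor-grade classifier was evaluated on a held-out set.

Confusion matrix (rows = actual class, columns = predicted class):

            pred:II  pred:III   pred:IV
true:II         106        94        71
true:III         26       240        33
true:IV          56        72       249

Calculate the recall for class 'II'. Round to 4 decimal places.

Take TP from the diagonal, FP from the rest of the 'II' prediction marginal, FN from the rest of the 'II' actual marginal.
recall = TP/(TP+FN).
II: TP=106, FN=94+71=165 → 106/271 = 0.39114

0.3911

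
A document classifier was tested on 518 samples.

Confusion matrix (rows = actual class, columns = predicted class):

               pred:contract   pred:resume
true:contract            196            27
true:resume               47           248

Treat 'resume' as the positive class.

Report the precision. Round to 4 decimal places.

Precision = TP/(TP+FP) = 248/(248+27) = 248/275 = 0.9018

0.9018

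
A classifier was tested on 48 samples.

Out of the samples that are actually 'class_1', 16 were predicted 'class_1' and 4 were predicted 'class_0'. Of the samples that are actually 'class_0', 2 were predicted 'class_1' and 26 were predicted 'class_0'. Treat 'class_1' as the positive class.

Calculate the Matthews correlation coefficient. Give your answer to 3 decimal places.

0.742

MCC = (TP·TN − FP·FN) / √((TP+FP)(TP+FN)(TN+FP)(TN+FN))
Numerator = 16·26 − 2·4 = 408
Denominator = √(18·20·28·30) = √302400 = 549.9091
MCC = 408 / 549.9091 = 0.742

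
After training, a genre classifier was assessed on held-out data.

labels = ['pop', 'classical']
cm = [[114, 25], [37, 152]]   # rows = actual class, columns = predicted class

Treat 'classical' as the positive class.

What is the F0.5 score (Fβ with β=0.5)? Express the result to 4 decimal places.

0.8473

Fβ = (1+β²)·TP / ((1+β²)·TP + β²·FN + FP), with β²=1/4
= 1.25·152 / (1.25·152 + 0.25·37 + 25) = 0.8473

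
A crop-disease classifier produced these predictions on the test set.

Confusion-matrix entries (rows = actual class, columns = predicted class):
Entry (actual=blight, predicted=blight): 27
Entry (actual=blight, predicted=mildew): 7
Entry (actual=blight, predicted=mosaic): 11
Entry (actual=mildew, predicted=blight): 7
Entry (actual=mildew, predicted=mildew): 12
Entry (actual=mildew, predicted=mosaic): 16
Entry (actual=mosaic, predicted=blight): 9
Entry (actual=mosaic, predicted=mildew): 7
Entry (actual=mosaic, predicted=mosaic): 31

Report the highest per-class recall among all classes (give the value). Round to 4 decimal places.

0.6596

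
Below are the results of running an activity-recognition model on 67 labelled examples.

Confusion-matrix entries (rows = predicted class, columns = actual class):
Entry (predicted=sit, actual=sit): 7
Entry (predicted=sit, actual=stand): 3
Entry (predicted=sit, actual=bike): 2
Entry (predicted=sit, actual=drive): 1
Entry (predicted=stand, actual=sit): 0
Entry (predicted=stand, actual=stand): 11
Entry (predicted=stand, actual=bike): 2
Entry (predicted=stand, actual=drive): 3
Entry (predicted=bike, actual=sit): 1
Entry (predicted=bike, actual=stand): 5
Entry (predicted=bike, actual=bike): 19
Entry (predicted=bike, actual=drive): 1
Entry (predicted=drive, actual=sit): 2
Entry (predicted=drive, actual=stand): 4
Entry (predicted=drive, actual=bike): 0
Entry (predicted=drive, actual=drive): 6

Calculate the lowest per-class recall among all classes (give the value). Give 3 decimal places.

Per-class recall (TP/(TP+FN)):
  sit: TP=7, FN=0+1+2=3 → 7/10 = 0.7000
  stand: TP=11, FN=3+5+4=12 → 11/23 = 0.4783
  bike: TP=19, FN=2+2+0=4 → 19/23 = 0.8261
  drive: TP=6, FN=1+3+1=5 → 6/11 = 0.5455
Lowest is class 'stand' with recall = 0.478.

0.478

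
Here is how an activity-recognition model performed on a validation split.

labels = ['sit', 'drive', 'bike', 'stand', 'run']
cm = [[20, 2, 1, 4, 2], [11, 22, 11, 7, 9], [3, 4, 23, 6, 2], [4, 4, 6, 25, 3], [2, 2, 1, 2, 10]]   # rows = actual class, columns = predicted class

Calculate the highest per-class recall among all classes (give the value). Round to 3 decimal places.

Per-class recall (TP/(TP+FN)):
  sit: TP=20, FN=2+1+4+2=9 → 20/29 = 0.6897
  drive: TP=22, FN=11+11+7+9=38 → 22/60 = 0.3667
  bike: TP=23, FN=3+4+6+2=15 → 23/38 = 0.6053
  stand: TP=25, FN=4+4+6+3=17 → 25/42 = 0.5952
  run: TP=10, FN=2+2+1+2=7 → 10/17 = 0.5882
Highest is class 'sit' with recall = 0.690.

0.690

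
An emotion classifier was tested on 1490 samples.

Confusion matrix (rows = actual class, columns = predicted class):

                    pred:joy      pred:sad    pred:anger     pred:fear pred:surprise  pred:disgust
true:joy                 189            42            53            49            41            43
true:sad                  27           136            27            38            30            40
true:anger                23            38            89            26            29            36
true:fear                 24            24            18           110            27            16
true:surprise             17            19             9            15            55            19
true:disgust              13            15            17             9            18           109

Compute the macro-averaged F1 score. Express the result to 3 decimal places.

Per-class F1 score (2·TP/(2·TP+FP+FN)):
  joy: TP=189, FP=27+23+24+17+13=104, FN=42+53+49+41+43=228 → 378/710 = 0.5324
  sad: TP=136, FP=42+38+24+19+15=138, FN=27+27+38+30+40=162 → 272/572 = 0.4755
  anger: TP=89, FP=53+27+18+9+17=124, FN=23+38+26+29+36=152 → 178/454 = 0.3921
  fear: TP=110, FP=49+38+26+15+9=137, FN=24+24+18+27+16=109 → 220/466 = 0.4721
  surprise: TP=55, FP=41+30+29+27+18=145, FN=17+19+9+15+19=79 → 110/334 = 0.3293
  disgust: TP=109, FP=43+40+36+16+19=154, FN=13+15+17+9+18=72 → 218/444 = 0.4910
Macro-F1 score = mean = (0.5324 + 0.4755 + 0.3921 + 0.4721 + 0.3293 + 0.4910) / 6 = 0.449

0.449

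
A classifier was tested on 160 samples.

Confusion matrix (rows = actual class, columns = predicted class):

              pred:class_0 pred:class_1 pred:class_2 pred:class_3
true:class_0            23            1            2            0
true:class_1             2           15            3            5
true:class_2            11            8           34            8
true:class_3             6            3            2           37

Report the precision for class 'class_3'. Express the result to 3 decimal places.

Take TP from the diagonal, FP from the rest of the 'class_3' prediction marginal, FN from the rest of the 'class_3' actual marginal.
precision = TP/(TP+FP).
class_3: TP=37, FP=0+5+8=13 → 37/50 = 0.7400

0.740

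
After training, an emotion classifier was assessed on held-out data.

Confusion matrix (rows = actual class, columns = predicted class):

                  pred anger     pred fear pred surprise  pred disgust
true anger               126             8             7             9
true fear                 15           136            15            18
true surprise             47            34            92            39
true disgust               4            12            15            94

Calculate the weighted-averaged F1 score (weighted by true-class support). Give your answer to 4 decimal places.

0.6575

Per-class F1 score (2·TP/(2·TP+FP+FN)):
  anger: TP=126, FP=15+47+4=66, FN=8+7+9=24 → 252/342 = 0.73684
  fear: TP=136, FP=8+34+12=54, FN=15+15+18=48 → 272/374 = 0.72727
  surprise: TP=92, FP=7+15+15=37, FN=47+34+39=120 → 184/341 = 0.53959
  disgust: TP=94, FP=9+18+39=66, FN=4+12+15=31 → 188/285 = 0.65965
Weighted-F1 score = Σ (supportᵢ/N)·F1 scoreᵢ with N=671: (150/671)·0.73684 + (184/671)·0.72727 + (212/671)·0.53959 + (125/671)·0.65965 = 0.6575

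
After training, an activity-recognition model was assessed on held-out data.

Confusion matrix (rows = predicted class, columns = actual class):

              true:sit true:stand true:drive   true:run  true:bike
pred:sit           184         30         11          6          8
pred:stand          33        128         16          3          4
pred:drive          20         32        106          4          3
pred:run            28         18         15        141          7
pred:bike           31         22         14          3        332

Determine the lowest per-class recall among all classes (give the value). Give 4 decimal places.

0.5565

Per-class recall (TP/(TP+FN)):
  sit: TP=184, FN=33+20+28+31=112 → 184/296 = 0.62162
  stand: TP=128, FN=30+32+18+22=102 → 128/230 = 0.55652
  drive: TP=106, FN=11+16+15+14=56 → 106/162 = 0.65432
  run: TP=141, FN=6+3+4+3=16 → 141/157 = 0.89809
  bike: TP=332, FN=8+4+3+7=22 → 332/354 = 0.93785
Lowest is class 'stand' with recall = 0.5565.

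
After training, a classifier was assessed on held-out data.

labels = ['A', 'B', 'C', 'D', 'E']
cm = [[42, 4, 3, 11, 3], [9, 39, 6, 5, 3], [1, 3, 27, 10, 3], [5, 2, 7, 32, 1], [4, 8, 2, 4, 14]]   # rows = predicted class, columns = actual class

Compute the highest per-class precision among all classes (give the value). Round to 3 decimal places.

0.681

Per-class precision (TP/(TP+FP)):
  A: TP=42, FP=4+3+11+3=21 → 42/63 = 0.6667
  B: TP=39, FP=9+6+5+3=23 → 39/62 = 0.6290
  C: TP=27, FP=1+3+10+3=17 → 27/44 = 0.6136
  D: TP=32, FP=5+2+7+1=15 → 32/47 = 0.6809
  E: TP=14, FP=4+8+2+4=18 → 14/32 = 0.4375
Highest is class 'D' with precision = 0.681.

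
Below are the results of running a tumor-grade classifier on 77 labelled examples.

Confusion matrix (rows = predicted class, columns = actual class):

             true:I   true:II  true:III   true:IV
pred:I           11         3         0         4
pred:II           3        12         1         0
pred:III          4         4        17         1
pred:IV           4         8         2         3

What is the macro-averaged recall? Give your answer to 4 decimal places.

Per-class recall (TP/(TP+FN)):
  I: TP=11, FN=3+4+4=11 → 11/22 = 0.50000
  II: TP=12, FN=3+4+8=15 → 12/27 = 0.44444
  III: TP=17, FN=0+1+2=3 → 17/20 = 0.85000
  IV: TP=3, FN=4+0+1=5 → 3/8 = 0.37500
Macro-recall = mean = (0.50000 + 0.44444 + 0.85000 + 0.37500) / 4 = 0.5424

0.5424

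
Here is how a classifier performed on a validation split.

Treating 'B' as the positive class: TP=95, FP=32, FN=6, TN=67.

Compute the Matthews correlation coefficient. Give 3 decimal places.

MCC = (TP·TN − FP·FN) / √((TP+FP)(TP+FN)(TN+FP)(TN+FN))
Numerator = 95·67 − 32·6 = 6173
Denominator = √(127·101·99·73) = √92700729 = 9628.1218
MCC = 6173 / 9628.1218 = 0.641

0.641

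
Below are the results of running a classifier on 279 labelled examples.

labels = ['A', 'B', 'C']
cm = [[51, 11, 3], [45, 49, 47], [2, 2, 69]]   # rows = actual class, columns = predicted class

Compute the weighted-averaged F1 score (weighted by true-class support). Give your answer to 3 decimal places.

0.578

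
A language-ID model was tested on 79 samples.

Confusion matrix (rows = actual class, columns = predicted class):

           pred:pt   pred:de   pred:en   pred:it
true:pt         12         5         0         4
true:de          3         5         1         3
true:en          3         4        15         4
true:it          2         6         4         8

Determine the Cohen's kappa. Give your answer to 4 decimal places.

Observed agreement pₒ = trace/N = 40/79 = 0.50633
Expected agreement pₑ = Σ (rowᵢ·colᵢ)/N² = (21·20 + 12·20 + 26·20 + 20·19)/79² = 0.24996
κ = (pₒ − pₑ)/(1 − pₑ) = (0.50633 − 0.24996)/(1 − 0.24996) = 0.3418

0.3418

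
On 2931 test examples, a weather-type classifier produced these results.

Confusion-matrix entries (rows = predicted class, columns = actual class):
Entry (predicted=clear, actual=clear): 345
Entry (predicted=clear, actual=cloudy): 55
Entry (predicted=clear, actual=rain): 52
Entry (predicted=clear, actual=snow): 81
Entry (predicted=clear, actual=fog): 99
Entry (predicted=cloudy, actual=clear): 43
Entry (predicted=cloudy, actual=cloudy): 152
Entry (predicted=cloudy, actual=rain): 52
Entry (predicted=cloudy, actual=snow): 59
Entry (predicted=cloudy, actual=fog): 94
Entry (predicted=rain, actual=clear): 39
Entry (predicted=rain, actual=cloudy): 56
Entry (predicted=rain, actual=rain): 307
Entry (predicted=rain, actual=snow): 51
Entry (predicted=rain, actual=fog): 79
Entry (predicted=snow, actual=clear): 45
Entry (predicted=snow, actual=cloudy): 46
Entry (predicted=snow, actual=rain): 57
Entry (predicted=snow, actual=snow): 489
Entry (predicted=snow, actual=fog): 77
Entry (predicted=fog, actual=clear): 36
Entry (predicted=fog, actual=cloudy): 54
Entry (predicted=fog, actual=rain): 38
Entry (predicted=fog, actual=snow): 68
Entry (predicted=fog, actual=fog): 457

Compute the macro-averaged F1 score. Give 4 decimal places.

Per-class F1 score (2·TP/(2·TP+FP+FN)):
  clear: TP=345, FP=55+52+81+99=287, FN=43+39+45+36=163 → 690/1140 = 0.60526
  cloudy: TP=152, FP=43+52+59+94=248, FN=55+56+46+54=211 → 304/763 = 0.39843
  rain: TP=307, FP=39+56+51+79=225, FN=52+52+57+38=199 → 614/1038 = 0.59152
  snow: TP=489, FP=45+46+57+77=225, FN=81+59+51+68=259 → 978/1462 = 0.66895
  fog: TP=457, FP=36+54+38+68=196, FN=99+94+79+77=349 → 914/1459 = 0.62646
Macro-F1 score = mean = (0.60526 + 0.39843 + 0.59152 + 0.66895 + 0.62646) / 5 = 0.5781

0.5781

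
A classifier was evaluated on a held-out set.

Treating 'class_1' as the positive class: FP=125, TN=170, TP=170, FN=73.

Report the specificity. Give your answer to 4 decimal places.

0.5763

Specificity = TN/(TN+FP) = 170/(170+125) = 0.5763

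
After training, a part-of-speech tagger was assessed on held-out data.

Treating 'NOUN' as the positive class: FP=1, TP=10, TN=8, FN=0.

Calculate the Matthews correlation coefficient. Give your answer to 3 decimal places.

0.899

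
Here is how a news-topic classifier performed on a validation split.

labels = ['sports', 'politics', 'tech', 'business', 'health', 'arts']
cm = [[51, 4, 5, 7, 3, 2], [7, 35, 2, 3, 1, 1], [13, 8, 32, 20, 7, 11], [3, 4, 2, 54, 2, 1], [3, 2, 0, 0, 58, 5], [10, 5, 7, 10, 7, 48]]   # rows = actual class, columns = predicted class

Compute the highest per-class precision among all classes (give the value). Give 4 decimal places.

0.7436

Per-class precision (TP/(TP+FP)):
  sports: TP=51, FP=7+13+3+3+10=36 → 51/87 = 0.58621
  politics: TP=35, FP=4+8+4+2+5=23 → 35/58 = 0.60345
  tech: TP=32, FP=5+2+2+0+7=16 → 32/48 = 0.66667
  business: TP=54, FP=7+3+20+0+10=40 → 54/94 = 0.57447
  health: TP=58, FP=3+1+7+2+7=20 → 58/78 = 0.74359
  arts: TP=48, FP=2+1+11+1+5=20 → 48/68 = 0.70588
Highest is class 'health' with precision = 0.7436.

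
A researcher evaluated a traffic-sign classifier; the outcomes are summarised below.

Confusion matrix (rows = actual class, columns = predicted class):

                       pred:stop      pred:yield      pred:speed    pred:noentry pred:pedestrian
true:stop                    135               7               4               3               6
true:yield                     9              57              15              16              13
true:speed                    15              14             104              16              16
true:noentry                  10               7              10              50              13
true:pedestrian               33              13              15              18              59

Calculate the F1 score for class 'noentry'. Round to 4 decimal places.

0.5181

One-vs-rest for 'noentry': TP = diagonal; FP = other classes predicted 'noentry'; FN = 'noentry' predicted as other.
F1 score = 2·TP/(2·TP+FP+FN).
noentry: TP=50, FP=3+16+16+18=53, FN=10+7+10+13=40 → 100/193 = 0.51813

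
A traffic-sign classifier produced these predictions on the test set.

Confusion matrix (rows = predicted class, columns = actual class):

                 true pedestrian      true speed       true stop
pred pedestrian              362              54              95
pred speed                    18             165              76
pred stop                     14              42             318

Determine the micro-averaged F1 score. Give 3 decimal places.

0.739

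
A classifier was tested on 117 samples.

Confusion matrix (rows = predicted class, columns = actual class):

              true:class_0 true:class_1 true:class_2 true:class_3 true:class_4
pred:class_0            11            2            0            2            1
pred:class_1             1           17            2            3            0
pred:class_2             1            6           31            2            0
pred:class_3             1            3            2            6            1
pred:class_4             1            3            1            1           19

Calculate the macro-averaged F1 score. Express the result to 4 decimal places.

Per-class F1 score (2·TP/(2·TP+FP+FN)):
  class_0: TP=11, FP=2+0+2+1=5, FN=1+1+1+1=4 → 22/31 = 0.70968
  class_1: TP=17, FP=1+2+3+0=6, FN=2+6+3+3=14 → 34/54 = 0.62963
  class_2: TP=31, FP=1+6+2+0=9, FN=0+2+2+1=5 → 62/76 = 0.81579
  class_3: TP=6, FP=1+3+2+1=7, FN=2+3+2+1=8 → 12/27 = 0.44444
  class_4: TP=19, FP=1+3+1+1=6, FN=1+0+0+1=2 → 38/46 = 0.82609
Macro-F1 score = mean = (0.70968 + 0.62963 + 0.81579 + 0.44444 + 0.82609) / 5 = 0.6851

0.6851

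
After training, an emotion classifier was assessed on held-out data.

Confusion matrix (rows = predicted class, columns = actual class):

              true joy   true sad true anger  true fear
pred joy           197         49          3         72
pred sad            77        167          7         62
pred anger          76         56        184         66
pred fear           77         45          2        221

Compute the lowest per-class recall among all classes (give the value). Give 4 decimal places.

0.4614

Per-class recall (TP/(TP+FN)):
  joy: TP=197, FN=77+76+77=230 → 197/427 = 0.46136
  sad: TP=167, FN=49+56+45=150 → 167/317 = 0.52681
  anger: TP=184, FN=3+7+2=12 → 184/196 = 0.93878
  fear: TP=221, FN=72+62+66=200 → 221/421 = 0.52494
Lowest is class 'joy' with recall = 0.4614.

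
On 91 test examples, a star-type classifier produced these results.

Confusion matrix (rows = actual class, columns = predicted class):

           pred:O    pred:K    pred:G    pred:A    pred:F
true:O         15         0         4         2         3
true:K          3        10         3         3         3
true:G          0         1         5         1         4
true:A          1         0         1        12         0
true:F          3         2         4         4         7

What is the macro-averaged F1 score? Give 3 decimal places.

0.525

Per-class F1 score (2·TP/(2·TP+FP+FN)):
  O: TP=15, FP=3+0+1+3=7, FN=0+4+2+3=9 → 30/46 = 0.6522
  K: TP=10, FP=0+1+0+2=3, FN=3+3+3+3=12 → 20/35 = 0.5714
  G: TP=5, FP=4+3+1+4=12, FN=0+1+1+4=6 → 10/28 = 0.3571
  A: TP=12, FP=2+3+1+4=10, FN=1+0+1+0=2 → 24/36 = 0.6667
  F: TP=7, FP=3+3+4+0=10, FN=3+2+4+4=13 → 14/37 = 0.3784
Macro-F1 score = mean = (0.6522 + 0.5714 + 0.3571 + 0.6667 + 0.3784) / 5 = 0.525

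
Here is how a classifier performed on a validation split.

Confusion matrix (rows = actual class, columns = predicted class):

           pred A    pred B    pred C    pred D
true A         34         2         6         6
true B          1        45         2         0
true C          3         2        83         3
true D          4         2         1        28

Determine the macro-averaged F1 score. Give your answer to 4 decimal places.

0.8374

Per-class F1 score (2·TP/(2·TP+FP+FN)):
  A: TP=34, FP=1+3+4=8, FN=2+6+6=14 → 68/90 = 0.75556
  B: TP=45, FP=2+2+2=6, FN=1+2+0=3 → 90/99 = 0.90909
  C: TP=83, FP=6+2+1=9, FN=3+2+3=8 → 166/183 = 0.90710
  D: TP=28, FP=6+0+3=9, FN=4+2+1=7 → 56/72 = 0.77778
Macro-F1 score = mean = (0.75556 + 0.90909 + 0.90710 + 0.77778) / 4 = 0.8374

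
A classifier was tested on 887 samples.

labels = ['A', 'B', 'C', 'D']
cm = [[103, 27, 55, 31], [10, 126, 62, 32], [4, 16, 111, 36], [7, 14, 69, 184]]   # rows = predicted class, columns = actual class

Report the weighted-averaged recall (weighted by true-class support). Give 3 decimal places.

0.591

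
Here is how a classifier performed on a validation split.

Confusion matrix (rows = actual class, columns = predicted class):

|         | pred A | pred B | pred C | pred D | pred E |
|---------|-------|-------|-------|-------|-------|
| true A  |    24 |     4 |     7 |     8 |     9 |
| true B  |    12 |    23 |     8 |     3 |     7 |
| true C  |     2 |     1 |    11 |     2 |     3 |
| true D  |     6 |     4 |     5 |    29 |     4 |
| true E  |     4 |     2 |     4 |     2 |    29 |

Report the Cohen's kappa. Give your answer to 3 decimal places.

Observed agreement pₒ = trace/N = 116/213 = 0.5446
Expected agreement pₑ = Σ (rowᵢ·colᵢ)/N² = (52·48 + 53·34 + 19·35 + 48·44 + 41·52)/213² = 0.2029
κ = (pₒ − pₑ)/(1 − pₑ) = (0.5446 − 0.2029)/(1 − 0.2029) = 0.429

0.429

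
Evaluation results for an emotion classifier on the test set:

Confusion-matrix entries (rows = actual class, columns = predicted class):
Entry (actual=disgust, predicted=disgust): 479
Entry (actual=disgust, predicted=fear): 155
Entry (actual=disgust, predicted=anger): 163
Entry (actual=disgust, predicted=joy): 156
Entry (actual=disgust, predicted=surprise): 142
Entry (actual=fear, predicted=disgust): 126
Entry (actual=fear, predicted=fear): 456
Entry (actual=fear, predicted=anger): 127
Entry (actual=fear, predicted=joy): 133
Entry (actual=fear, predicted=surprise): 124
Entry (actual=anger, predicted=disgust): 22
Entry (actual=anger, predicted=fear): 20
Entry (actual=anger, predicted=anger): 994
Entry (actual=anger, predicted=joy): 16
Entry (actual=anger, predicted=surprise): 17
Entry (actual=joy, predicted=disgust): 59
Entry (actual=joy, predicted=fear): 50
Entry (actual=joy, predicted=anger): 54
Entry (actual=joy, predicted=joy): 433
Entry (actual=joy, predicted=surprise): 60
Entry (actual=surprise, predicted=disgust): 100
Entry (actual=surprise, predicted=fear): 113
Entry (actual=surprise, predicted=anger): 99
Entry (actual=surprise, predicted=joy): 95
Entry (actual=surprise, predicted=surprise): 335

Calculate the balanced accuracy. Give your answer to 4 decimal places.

0.5902

Balanced accuracy = mean of per-class recall.
  disgust: recall = 479/1095 = 0.43744
  fear: recall = 456/966 = 0.47205
  anger: recall = 994/1069 = 0.92984
  joy: recall = 433/656 = 0.66006
  surprise: recall = 335/742 = 0.45148
Mean = (0.43744 + 0.47205 + 0.92984 + 0.66006 + 0.45148) / 5 = 0.5902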